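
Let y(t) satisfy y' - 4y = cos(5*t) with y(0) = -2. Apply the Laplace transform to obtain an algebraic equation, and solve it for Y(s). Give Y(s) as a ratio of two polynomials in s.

Y(s) = (-2*s^2 + s - 50)/(s^3 - 4*s^2 + 25*s - 100)

Laplace-transform each side.
The derivative rules (L{y'} = sY - y(0) = sY - (-2)) turn the left side into (s - 4)Y - (-2).
The right side is L{cos(5*t)} = s/(s^2 + 25).
So (s - 4)Y = s/(s^2 + 25) + (-2).
Solve for Y(s) and write it as one ratio of polynomials.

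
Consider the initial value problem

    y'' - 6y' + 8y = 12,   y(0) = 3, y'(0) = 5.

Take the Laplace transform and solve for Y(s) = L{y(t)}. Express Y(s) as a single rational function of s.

Transform both sides with L{·}.
The derivative rules (L{y''} = s^2 Y - s·y(0) - y'(0) and L{y'} = sY - y(0), with y(0) = 3, y'(0) = 5) turn the left side into (s^2 - 6*s + 8)Y - (3*s - 13).
The right side is L{12} = 12/s.
So (s^2 - 6*s + 8)Y = 12/s + (3*s - 13).
Solve for Y(s) and write it as one ratio of polynomials.

Y(s) = (3*s^2 - 13*s + 12)/(s^3 - 6*s^2 + 8*s)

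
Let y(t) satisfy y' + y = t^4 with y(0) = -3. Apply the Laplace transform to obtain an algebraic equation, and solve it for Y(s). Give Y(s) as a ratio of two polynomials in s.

Transform both sides with L{·}.
With L{y'} = sY - y(0) = sY - (-3): the LHS transforms to (s + 1)Y - (-3).
The right side is L{t^4} = 24/s^5.
So (s + 1)Y = 24/s^5 + (-3).
Divide through and combine into a single rational function.

Y(s) = (-3*s^5 + 24)/(s^6 + s^5)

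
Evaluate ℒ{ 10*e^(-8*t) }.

L{10} = 10/s.
By the first shifting theorem, multiplying by e^(-8t) replaces s with s + 8.

10/(s + 8)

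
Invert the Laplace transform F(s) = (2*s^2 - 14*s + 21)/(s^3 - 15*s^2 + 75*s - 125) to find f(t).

f(t) = t^2*exp(5*t)/2 + 6*t*exp(5*t) + 2*exp(5*t)

Factor the denominator: s^3 - 15*s^2 + 75*s - 125 = (s - 5)^3.
Partial fraction decomposition gives [2/(s - 5)] + [6/(s - 5)^2] + [(s - 5)^(-3)].
Invert each term: 2/(s - 5) ↔ 2e^(5t); 6/(s - 5)^2 ↔ 6t·e^(5t); 1/(s - 5)^3 ↔ (1/2)t^2·e^(5t).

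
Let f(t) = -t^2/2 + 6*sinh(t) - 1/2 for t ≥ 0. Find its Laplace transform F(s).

By linearity of the Laplace transform, transform each term separately.
L{-1/2} = (-1/2)/s; (6)·[L{sinh(t)} = 1/(s^2 - 1)]; (-1/2)·[L{t^2} = 2!/s^3 = 2/s^3].

F(s) = 6/(s^2 - 1) - 1/(2*s) - 1/s^3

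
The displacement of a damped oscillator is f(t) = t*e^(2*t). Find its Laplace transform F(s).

F(s) = (s - 2)^(-2)

L{t} = 1!/s^2 = 1/s^2.
By the first shifting theorem, multiplying by e^(2t) replaces s with s - 2.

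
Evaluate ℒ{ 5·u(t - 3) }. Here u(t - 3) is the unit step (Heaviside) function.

By the second shifting theorem, L{u(t - c)·g(t - c)} = e^(-cs)·H(s) with c = 3 and H(s) = L{g(t)}.
L{5} = 5/s.

5*exp(-3*s)/s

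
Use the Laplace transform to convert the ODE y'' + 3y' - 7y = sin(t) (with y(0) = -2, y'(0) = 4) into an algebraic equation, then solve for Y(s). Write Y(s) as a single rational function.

Y(s) = (-2*s^3 - 2*s^2 - 2*s - 1)/(s^4 + 3*s^3 - 6*s^2 + 3*s - 7)

Laplace-transform each side.
With L{y''} = s^2 Y - s·y(0) - y'(0) and L{y'} = sY - y(0), with y(0) = -2, y'(0) = 4: the LHS transforms to (s^2 + 3*s - 7)Y - (-2*s - 2).
The right side is L{sin(t)} = 1/(s^2 + 1).
So (s^2 + 3*s - 7)Y = 1/(s^2 + 1) + (-2*s - 2).
Isolate Y and clear denominators.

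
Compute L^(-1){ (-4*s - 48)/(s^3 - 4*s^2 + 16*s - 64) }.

-2*exp(4*t) + sin(4*t) + 2*cos(4*t)

Factor the denominator: s^3 - 4*s^2 + 16*s - 64 = (s - 4)*(s^2 + 16).
Partial fraction decomposition gives [-2/(s - 4)] + [2*s/(s^2 + 16)] + [4/(s^2 + 16)].
Invert each term: -2/(s - 4) ↔ -2e^(4t); 2·s/(s^2 + 16) ↔ 2cos(4t); 1·4/(s^2 + 16) ↔ sin(4t).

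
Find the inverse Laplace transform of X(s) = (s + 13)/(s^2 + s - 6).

3*exp(2*t) - 2*exp(-3*t)

Factor the denominator: s^2 + s - 6 = (s - 2)*(s + 3).
Partial fraction decomposition gives [3/(s - 2)] + [-2/(s + 3)].
Invert each term: 3/(s - 2) ↔ 3e^(2t); -2/(s + 3) ↔ -2e^(-3t).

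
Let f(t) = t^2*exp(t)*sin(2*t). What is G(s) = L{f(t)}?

G(s) = 4*(3*s^2 - 6*s - 1)/(s^2 - 2*s + 5)^3

L{sin(2t)} = 2/(s^2 + 4).
Multiplying by e^(t) shifts s → s - 1, so L{exp(t)*sin(2*t)} = 2/((s - 1)^2 + 4).
Then apply L{t^2·g(t)} = (-1)^2 d^2/ds^2[H(s)] with H(s) = 2/((s - 1)^2 + 4):
differentiating 2 times and applying the sign gives 4*(3*s^2 - 6*s - 1)/(s^2 - 2*s + 5)^3.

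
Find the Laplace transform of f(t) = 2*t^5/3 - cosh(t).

-s/(s^2 - 1) + 80/s^6

By linearity of the Laplace transform, transform each term separately.
(2/3)·[L{t^5} = 5!/s^6 = 120/s^6]; (-1)·[L{cosh(t)} = s/(s^2 - 1)].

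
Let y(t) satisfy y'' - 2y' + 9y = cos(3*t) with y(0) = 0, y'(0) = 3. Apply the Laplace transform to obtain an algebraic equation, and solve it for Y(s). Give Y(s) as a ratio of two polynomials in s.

Transform both sides with L{·}.
With L{y''} = s^2 Y - s·y(0) - y'(0) and L{y'} = sY - y(0), with y(0) = 0, y'(0) = 3: the LHS transforms to (s^2 - 2*s + 9)Y - (3).
The right side is L{cos(3*t)} = s/(s^2 + 9).
So (s^2 - 2*s + 9)Y = s/(s^2 + 9) + (3).
Isolate Y and clear denominators.

Y(s) = (3*s^2 + s + 27)/(s^4 - 2*s^3 + 18*s^2 - 18*s + 81)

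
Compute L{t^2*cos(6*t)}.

2*s*(s^2 - 108)/(s^2 + 36)^3

L{cos(6t)} = s/(s^2 + 36).
Then apply L{t^2·g(t)} = (-1)^2 d^2/ds^2[G(s)] with G(s) = s/(s^2 + 36):
differentiating 2 times and applying the sign gives 2*s*(s^2 - 108)/(s^2 + 36)^3.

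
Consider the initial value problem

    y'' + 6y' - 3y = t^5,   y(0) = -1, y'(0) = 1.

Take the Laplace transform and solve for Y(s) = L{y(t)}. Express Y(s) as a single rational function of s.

Y(s) = (-s^7 - 5*s^6 + 120)/(s^8 + 6*s^7 - 3*s^6)

Laplace-transform each side.
With L{y''} = s^2 Y - s·y(0) - y'(0) and L{y'} = sY - y(0), with y(0) = -1, y'(0) = 1: the LHS transforms to (s^2 + 6*s - 3)Y - (-s - 5).
The right side is L{t^5} = 120/s^6.
So (s^2 + 6*s - 3)Y = 120/s^6 + (-s - 5).
Solve for Y(s) and write it as one ratio of polynomials.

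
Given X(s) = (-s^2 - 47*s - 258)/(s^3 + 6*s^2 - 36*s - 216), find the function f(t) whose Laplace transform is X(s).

Factor the denominator: s^3 + 6*s^2 - 36*s - 216 = (s - 6)*(s + 6)^2.
Partial fraction decomposition gives [3/(s + 6)] + [(s + 6)^(-2)] + [-4/(s - 6)].
Invert each term: 3/(s + 6) ↔ 3e^(-6t); 1/(s + 6)^2 ↔ t·e^(-6t); -4/(s - 6) ↔ -4e^(6t).

f(t) = t*exp(-6*t) - 4*exp(6*t) + 3*exp(-6*t)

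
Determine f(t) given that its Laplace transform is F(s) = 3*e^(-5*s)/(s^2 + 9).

f(t) = Heaviside(t - 5)*(sin(3*t - 15))

The factor e^(-5s) signals a time shift by c = 5 (second shifting theorem).
L{sin(3t)} = 3/(s^2 + 9), so L^-1{3/(s^2 + 9)} = sin(3*t).
Hence the inverse is u(t - 5) times that function evaluated at t - 5.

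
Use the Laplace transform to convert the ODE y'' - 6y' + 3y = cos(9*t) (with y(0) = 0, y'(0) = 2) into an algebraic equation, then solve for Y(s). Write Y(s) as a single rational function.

Transform both sides with L{·}.
Using L{y''} = s^2 Y - s·y(0) - y'(0) and L{y'} = sY - y(0), with y(0) = 0, y'(0) = 2, the left side becomes (s^2 - 6*s + 3)Y - (2).
The right side is L{cos(9*t)} = s/(s^2 + 81).
So (s^2 - 6*s + 3)Y = s/(s^2 + 81) + (2).
Isolate Y and clear denominators.

Y(s) = (2*s^2 + s + 162)/(s^4 - 6*s^3 + 84*s^2 - 486*s + 243)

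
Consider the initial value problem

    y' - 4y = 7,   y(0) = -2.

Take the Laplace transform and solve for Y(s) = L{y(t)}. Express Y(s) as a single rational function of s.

Y(s) = (-2*s + 7)/(s^2 - 4*s)

Laplace-transform each side.
The derivative rules (L{y'} = sY - y(0) = sY - (-2)) turn the left side into (s - 4)Y - (-2).
The right side is L{7} = 7/s.
So (s - 4)Y = 7/s + (-2).
Divide through and combine into a single rational function.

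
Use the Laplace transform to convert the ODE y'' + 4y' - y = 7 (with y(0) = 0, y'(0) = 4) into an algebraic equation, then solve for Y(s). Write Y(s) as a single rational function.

Laplace-transform each side.
Using L{y''} = s^2 Y - s·y(0) - y'(0) and L{y'} = sY - y(0), with y(0) = 0, y'(0) = 4, the left side becomes (s^2 + 4*s - 1)Y - (4).
The right side is L{7} = 7/s.
So (s^2 + 4*s - 1)Y = 7/s + (4).
Isolate Y and clear denominators.

Y(s) = (4*s + 7)/(s^3 + 4*s^2 - s)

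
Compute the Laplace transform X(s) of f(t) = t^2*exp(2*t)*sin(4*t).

L{sin(4t)} = 4/(s^2 + 16).
Multiplying by e^(2t) shifts s → s - 2, so L{exp(2*t)*sin(4*t)} = 4/((s - 2)^2 + 16).
Then apply L{t^2·g(t)} = (-1)^2 d^2/ds^2[G(s)] with G(s) = 4/((s - 2)^2 + 16):
differentiating 2 times and applying the sign gives 8*(3*s^2 - 12*s - 4)/(s^2 - 4*s + 20)^3.

X(s) = 8*(3*s^2 - 12*s - 4)/(s^2 - 4*s + 20)^3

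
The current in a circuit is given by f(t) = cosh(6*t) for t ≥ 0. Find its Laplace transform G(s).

L{cosh(6t)} = s/(s^2 - 36).

G(s) = s/(s^2 - 36)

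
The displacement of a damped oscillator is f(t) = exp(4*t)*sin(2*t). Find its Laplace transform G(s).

L{sin(2t)} = 2/(s^2 + 4).
By the first shifting theorem, multiplying by e^(4t) replaces s with s - 4.

G(s) = 2/((s - 4)^2 + 4)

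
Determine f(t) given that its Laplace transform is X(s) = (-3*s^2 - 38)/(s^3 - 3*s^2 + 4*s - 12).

Factor the denominator: s^3 - 3*s^2 + 4*s - 12 = (s - 3)*(s^2 + 4).
Partial fraction decomposition gives [-5/(s - 3)] + [2*s/(s^2 + 4)] + [6/(s^2 + 4)].
Invert each term: -5/(s - 3) ↔ -5e^(3t); 2·s/(s^2 + 4) ↔ 2cos(2t); 3·2/(s^2 + 4) ↔ 3sin(2t).

f(t) = -5*exp(3*t) + 3*sin(2*t) + 2*cos(2*t)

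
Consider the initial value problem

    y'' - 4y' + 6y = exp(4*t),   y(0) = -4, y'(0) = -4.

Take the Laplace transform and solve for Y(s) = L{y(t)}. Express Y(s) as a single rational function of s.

Y(s) = (-4*s^2 + 28*s - 47)/(s^3 - 8*s^2 + 22*s - 24)

Take the Laplace transform of both sides.
Using L{y''} = s^2 Y - s·y(0) - y'(0) and L{y'} = sY - y(0), with y(0) = -4, y'(0) = -4, the left side becomes (s^2 - 4*s + 6)Y - (-4*s + 12).
The right side is L{exp(4*t)} = 1/(s - 4).
So (s^2 - 4*s + 6)Y = 1/(s - 4) + (-4*s + 12).
Solve for Y(s) and write it as one ratio of polynomials.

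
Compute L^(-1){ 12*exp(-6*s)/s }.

The factor e^(-6s) signals a time shift by c = 6 (second shifting theorem).
L{12} = 12/s, so L^-1{12/s} = 12.
Hence the inverse is u(t - 6) times that function evaluated at t - 6.

Heaviside(t - 6)*(12)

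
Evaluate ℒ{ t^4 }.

24/s^5

L{t^4} = 4!/s^5 = 24/s^5.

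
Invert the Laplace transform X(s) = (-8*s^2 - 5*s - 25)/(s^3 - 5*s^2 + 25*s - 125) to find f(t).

f(t) = -5*exp(5*t) - 4*sin(5*t) - 3*cos(5*t)

Factor the denominator: s^3 - 5*s^2 + 25*s - 125 = (s - 5)*(s^2 + 25).
Partial fraction decomposition gives [-5/(s - 5)] + [-3*s/(s^2 + 25)] + [-20/(s^2 + 25)].
Invert each term: -5/(s - 5) ↔ -5e^(5t); -3·s/(s^2 + 25) ↔ -3cos(5t); -4·5/(s^2 + 25) ↔ -4sin(5t).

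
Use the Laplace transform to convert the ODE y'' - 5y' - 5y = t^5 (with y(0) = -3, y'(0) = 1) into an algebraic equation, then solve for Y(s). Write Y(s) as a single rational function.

Y(s) = (-3*s^7 + 16*s^6 + 120)/(s^8 - 5*s^7 - 5*s^6)

Transform both sides with L{·}.
With L{y''} = s^2 Y - s·y(0) - y'(0) and L{y'} = sY - y(0), with y(0) = -3, y'(0) = 1: the LHS transforms to (s^2 - 5*s - 5)Y - (-3*s + 16).
The right side is L{t^5} = 120/s^6.
So (s^2 - 5*s - 5)Y = 120/s^6 + (-3*s + 16).
Solve for Y(s) and write it as one ratio of polynomials.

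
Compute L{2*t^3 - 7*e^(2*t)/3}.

By linearity of the Laplace transform, transform each term separately.
(-7/3)·[L{e^(2t)} = 1/(s - 2)]; (2)·[L{t^3} = 3!/s^4 = 6/s^4].

-7/(3*(s - 2)) + 12/s^4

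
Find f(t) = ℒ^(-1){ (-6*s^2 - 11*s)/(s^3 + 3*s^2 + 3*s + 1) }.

f(t) = 5*t^2*exp(-t)/2 + t*exp(-t) - 6*exp(-t)

Factor the denominator: s^3 + 3*s^2 + 3*s + 1 = (s + 1)^3.
Partial fraction decomposition gives [-6/(s + 1)] + [(s + 1)^(-2)] + [5/(s + 1)^3].
Invert each term: -6/(s + 1) ↔ -6e^(-t); 1/(s + 1)^2 ↔ t·e^(-t); 5/(s + 1)^3 ↔ (5/2)t^2·e^(-t).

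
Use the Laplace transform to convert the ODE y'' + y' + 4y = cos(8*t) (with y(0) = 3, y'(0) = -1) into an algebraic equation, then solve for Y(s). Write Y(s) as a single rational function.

Y(s) = (3*s^3 + 2*s^2 + 193*s + 128)/(s^4 + s^3 + 68*s^2 + 64*s + 256)

Transform both sides with L{·}.
The derivative rules (L{y''} = s^2 Y - s·y(0) - y'(0) and L{y'} = sY - y(0), with y(0) = 3, y'(0) = -1) turn the left side into (s^2 + s + 4)Y - (3*s + 2).
The right side is L{cos(8*t)} = s/(s^2 + 64).
So (s^2 + s + 4)Y = s/(s^2 + 64) + (3*s + 2).
Solve for Y(s) and write it as one ratio of polynomials.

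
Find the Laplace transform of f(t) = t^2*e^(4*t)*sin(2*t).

4*(3*s^2 - 24*s + 44)/(s^2 - 8*s + 20)^3

L{sin(2t)} = 2/(s^2 + 4).
Multiplying by e^(4t) shifts s → s - 4, so L{e^(4*t)*sin(2*t)} = 2/((s - 4)^2 + 4).
Then apply L{t^2·g(t)} = (-1)^2 d^2/ds^2[G(s)] with G(s) = 2/((s - 4)^2 + 4):
differentiating 2 times and applying the sign gives 4*(3*s^2 - 24*s + 44)/(s^2 - 8*s + 20)^3.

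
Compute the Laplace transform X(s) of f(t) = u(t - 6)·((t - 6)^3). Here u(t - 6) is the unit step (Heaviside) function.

X(s) = 6*exp(-6*s)/s^4

By the second shifting theorem, L{u(t - c)·g(t - c)} = e^(-cs)·G(s) with c = 6 and G(s) = L{g(t)}.
L{t^3} = 3!/s^4 = 6/s^4.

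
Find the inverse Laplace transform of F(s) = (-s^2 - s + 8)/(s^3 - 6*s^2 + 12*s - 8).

t^2*exp(2*t) - 5*t*exp(2*t) - exp(2*t)

Factor the denominator: s^3 - 6*s^2 + 12*s - 8 = (s - 2)^3.
Partial fraction decomposition gives [-1/(s - 2)] + [-5/(s - 2)^2] + [2/(s - 2)^3].
Invert each term: -1/(s - 2) ↔ -e^(2t); -5/(s - 2)^2 ↔ -5t·e^(2t); 2/(s - 2)^3 ↔ (1)t^2·e^(2t).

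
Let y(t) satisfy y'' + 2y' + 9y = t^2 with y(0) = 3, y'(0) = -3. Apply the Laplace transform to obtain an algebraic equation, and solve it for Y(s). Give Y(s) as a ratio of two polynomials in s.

Transform both sides with L{·}.
With L{y''} = s^2 Y - s·y(0) - y'(0) and L{y'} = sY - y(0), with y(0) = 3, y'(0) = -3: the LHS transforms to (s^2 + 2*s + 9)Y - (3*s + 3).
The right side is L{t^2} = 2/s^3.
So (s^2 + 2*s + 9)Y = 2/s^3 + (3*s + 3).
Solve for Y(s) and write it as one ratio of polynomials.

Y(s) = (3*s^4 + 3*s^3 + 2)/(s^5 + 2*s^4 + 9*s^3)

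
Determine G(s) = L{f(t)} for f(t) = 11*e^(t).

L{11} = 11/s.
By the first shifting theorem, multiplying by e^(t) replaces s with s - 1.

G(s) = 11/(s - 1)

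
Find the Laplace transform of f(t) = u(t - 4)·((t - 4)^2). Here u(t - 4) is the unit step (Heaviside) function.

By the second shifting theorem, L{u(t - c)·g(t - c)} = e^(-cs)·H(s) with c = 4 and H(s) = L{g(t)}.
L{t^2} = 2!/s^3 = 2/s^3.

2*exp(-4*s)/s^3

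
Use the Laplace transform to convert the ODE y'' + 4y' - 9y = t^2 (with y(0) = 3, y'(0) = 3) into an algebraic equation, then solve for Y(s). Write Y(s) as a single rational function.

Transform both sides with L{·}.
With L{y''} = s^2 Y - s·y(0) - y'(0) and L{y'} = sY - y(0), with y(0) = 3, y'(0) = 3: the LHS transforms to (s^2 + 4*s - 9)Y - (3*s + 15).
The right side is L{t^2} = 2/s^3.
So (s^2 + 4*s - 9)Y = 2/s^3 + (3*s + 15).
Divide through and combine into a single rational function.

Y(s) = (3*s^4 + 15*s^3 + 2)/(s^5 + 4*s^4 - 9*s^3)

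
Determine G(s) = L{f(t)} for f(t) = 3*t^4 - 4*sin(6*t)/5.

The transform is linear, so treat each term independently.
(-4/5)·[L{sin(6t)} = 6/(s^2 + 36)]; (3)·[L{t^4} = 4!/s^5 = 24/s^5].

G(s) = -24/(5*(s^2 + 36)) + 72/s^5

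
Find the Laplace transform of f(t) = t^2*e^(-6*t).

L{t^2} = 2!/s^3 = 2/s^3.
By the first shifting theorem, multiplying by e^(-6t) replaces s with s + 6.

2/(s + 6)^3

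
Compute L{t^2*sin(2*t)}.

L{sin(2t)} = 2/(s^2 + 4).
Then apply L{t^2·g(t)} = (-1)^2 d^2/ds^2[G(s)] with G(s) = 2/(s^2 + 4):
differentiating 2 times and applying the sign gives 4*(3*s^2 - 4)/(s^2 + 4)^3.

4*(3*s^2 - 4)/(s^2 + 4)^3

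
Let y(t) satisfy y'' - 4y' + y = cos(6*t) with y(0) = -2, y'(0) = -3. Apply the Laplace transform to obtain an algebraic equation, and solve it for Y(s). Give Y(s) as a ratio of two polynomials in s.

Transform both sides with L{·}.
Using L{y''} = s^2 Y - s·y(0) - y'(0) and L{y'} = sY - y(0), with y(0) = -2, y'(0) = -3, the left side becomes (s^2 - 4*s + 1)Y - (-2*s + 5).
The right side is L{cos(6*t)} = s/(s^2 + 36).
So (s^2 - 4*s + 1)Y = s/(s^2 + 36) + (-2*s + 5).
Solve for Y(s) and write it as one ratio of polynomials.

Y(s) = (-2*s^3 + 5*s^2 - 71*s + 180)/(s^4 - 4*s^3 + 37*s^2 - 144*s + 36)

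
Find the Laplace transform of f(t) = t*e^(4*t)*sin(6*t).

12*(s - 4)/(s^2 - 8*s + 52)^2

L{sin(6t)} = 6/(s^2 + 36).
Multiplying by e^(4t) shifts s → s - 4, so L{e^(4*t)*sin(6*t)} = 6/((s - 4)^2 + 36).
Then apply L{t·g(t)} = -d/ds[H(s)] with H(s) = 6/((s - 4)^2 + 36):
differentiating 1 time and applying the sign gives 12*(s - 4)/(s^2 - 8*s + 52)^2.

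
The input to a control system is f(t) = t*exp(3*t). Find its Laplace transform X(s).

L{e^(3t)} = 1/(s - 3).
Then apply L{t·g(t)} = -d/ds[G(s)] with G(s) = 1/(s - 3):
differentiating 1 time and applying the sign gives (s - 3)^(-2).

X(s) = (s - 3)^(-2)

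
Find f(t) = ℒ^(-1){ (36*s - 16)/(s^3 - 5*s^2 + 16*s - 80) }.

Factor the denominator: s^3 - 5*s^2 + 16*s - 80 = (s - 5)*(s^2 + 16).
Partial fraction decomposition gives [4/(s - 5)] + [-4*s/(s^2 + 16)] + [16/(s^2 + 16)].
Invert each term: 4/(s - 5) ↔ 4e^(5t); -4·s/(s^2 + 16) ↔ -4cos(4t); 4·4/(s^2 + 16) ↔ 4sin(4t).

f(t) = 4*exp(5*t) + 4*sin(4*t) - 4*cos(4*t)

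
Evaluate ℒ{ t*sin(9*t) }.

L{sin(9t)} = 9/(s^2 + 81).
Then apply L{t·g(t)} = -d/ds[G(s)] with G(s) = 9/(s^2 + 81):
differentiating 1 time and applying the sign gives 18*s/(s^2 + 81)^2.

18*s/(s^2 + 81)^2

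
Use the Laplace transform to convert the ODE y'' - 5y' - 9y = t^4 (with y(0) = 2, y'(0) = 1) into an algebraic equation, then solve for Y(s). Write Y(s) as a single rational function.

Y(s) = (2*s^6 - 9*s^5 + 24)/(s^7 - 5*s^6 - 9*s^5)

Transform both sides with L{·}.
With L{y''} = s^2 Y - s·y(0) - y'(0) and L{y'} = sY - y(0), with y(0) = 2, y'(0) = 1: the LHS transforms to (s^2 - 5*s - 9)Y - (2*s - 9).
The right side is L{t^4} = 24/s^5.
So (s^2 - 5*s - 9)Y = 24/s^5 + (2*s - 9).
Divide through and combine into a single rational function.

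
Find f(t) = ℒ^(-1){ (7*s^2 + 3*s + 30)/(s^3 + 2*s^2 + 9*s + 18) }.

f(t) = -sin(3*t) + 3*cos(3*t) + 4*exp(-2*t)

Factor the denominator: s^3 + 2*s^2 + 9*s + 18 = (s + 2)*(s^2 + 9).
Partial fraction decomposition gives [4/(s + 2)] + [3*s/(s^2 + 9)] + [-3/(s^2 + 9)].
Invert each term: 4/(s + 2) ↔ 4e^(-2t); 3·s/(s^2 + 9) ↔ 3cos(3t); -1·3/(s^2 + 9) ↔ -sin(3t).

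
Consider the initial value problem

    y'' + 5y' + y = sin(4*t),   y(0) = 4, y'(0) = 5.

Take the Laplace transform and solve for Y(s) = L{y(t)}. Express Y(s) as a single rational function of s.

Y(s) = (4*s^3 + 25*s^2 + 64*s + 404)/(s^4 + 5*s^3 + 17*s^2 + 80*s + 16)

Take the Laplace transform of both sides.
Using L{y''} = s^2 Y - s·y(0) - y'(0) and L{y'} = sY - y(0), with y(0) = 4, y'(0) = 5, the left side becomes (s^2 + 5*s + 1)Y - (4*s + 25).
The right side is L{sin(4*t)} = 4/(s^2 + 16).
So (s^2 + 5*s + 1)Y = 4/(s^2 + 16) + (4*s + 25).
Divide through and combine into a single rational function.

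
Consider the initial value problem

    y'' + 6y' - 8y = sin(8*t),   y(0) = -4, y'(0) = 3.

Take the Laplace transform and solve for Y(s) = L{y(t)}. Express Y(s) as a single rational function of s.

Y(s) = (-4*s^3 - 21*s^2 - 256*s - 1336)/(s^4 + 6*s^3 + 56*s^2 + 384*s - 512)

Transform both sides with L{·}.
With L{y''} = s^2 Y - s·y(0) - y'(0) and L{y'} = sY - y(0), with y(0) = -4, y'(0) = 3: the LHS transforms to (s^2 + 6*s - 8)Y - (-4*s - 21).
The right side is L{sin(8*t)} = 8/(s^2 + 64).
So (s^2 + 6*s - 8)Y = 8/(s^2 + 64) + (-4*s - 21).
Divide through and combine into a single rational function.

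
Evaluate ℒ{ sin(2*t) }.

2/(s^2 + 4)

L{sin(2t)} = 2/(s^2 + 4).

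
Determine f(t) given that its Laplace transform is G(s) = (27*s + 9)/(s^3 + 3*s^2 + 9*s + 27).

f(t) = 5*sin(3*t) + 4*cos(3*t) - 4*exp(-3*t)

Factor the denominator: s^3 + 3*s^2 + 9*s + 27 = (s + 3)*(s^2 + 9).
Partial fraction decomposition gives [-4/(s + 3)] + [4*s/(s^2 + 9)] + [15/(s^2 + 9)].
Invert each term: -4/(s + 3) ↔ -4e^(-3t); 4·s/(s^2 + 9) ↔ 4cos(3t); 5·3/(s^2 + 9) ↔ 5sin(3t).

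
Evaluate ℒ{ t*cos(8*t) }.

(s - 8)*(s + 8)/(s^2 + 64)^2

L{cos(8t)} = s/(s^2 + 64).
Then apply L{t·g(t)} = -d/ds[G(s)] with G(s) = s/(s^2 + 64):
differentiating 1 time and applying the sign gives (s - 8)*(s + 8)/(s^2 + 64)^2.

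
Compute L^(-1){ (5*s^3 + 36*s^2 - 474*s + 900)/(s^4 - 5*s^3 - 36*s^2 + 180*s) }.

6*exp(6*t) - exp(5*t) + 5 - 5*exp(-6*t)

Factor the denominator: s^4 - 5*s^3 - 36*s^2 + 180*s = s*(s - 6)*(s - 5)*(s + 6).
Partial fraction decomposition gives [6/(s - 6)] + [-5/(s + 6)] + [5/s] + [-1/(s - 5)].
Invert each term: 6/(s - 6) ↔ 6e^(6t); -5/(s + 6) ↔ -5e^(-6t); 5/(s - 0) ↔ 5e^(0t); -1/(s - 5) ↔ -e^(5t).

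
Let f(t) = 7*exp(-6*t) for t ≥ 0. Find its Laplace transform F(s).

F(s) = 7/(s + 6)

L{7} = 7/s.
By the first shifting theorem, multiplying by e^(-6t) replaces s with s + 6.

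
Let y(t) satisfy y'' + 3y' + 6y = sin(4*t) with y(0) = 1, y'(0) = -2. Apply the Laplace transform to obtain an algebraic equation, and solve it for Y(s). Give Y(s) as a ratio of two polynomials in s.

Y(s) = (s^3 + s^2 + 16*s + 20)/(s^4 + 3*s^3 + 22*s^2 + 48*s + 96)

Laplace-transform each side.
Using L{y''} = s^2 Y - s·y(0) - y'(0) and L{y'} = sY - y(0), with y(0) = 1, y'(0) = -2, the left side becomes (s^2 + 3*s + 6)Y - (s + 1).
The right side is L{sin(4*t)} = 4/(s^2 + 16).
So (s^2 + 3*s + 6)Y = 4/(s^2 + 16) + (s + 1).
Solve for Y(s) and write it as one ratio of polynomials.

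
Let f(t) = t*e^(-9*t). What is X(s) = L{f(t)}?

X(s) = (s + 9)^(-2)

L{e^(-9t)} = 1/(s + 9).
Then apply L{t·g(t)} = -d/ds[G(s)] with G(s) = 1/(s + 9):
differentiating 1 time and applying the sign gives (s + 9)^(-2).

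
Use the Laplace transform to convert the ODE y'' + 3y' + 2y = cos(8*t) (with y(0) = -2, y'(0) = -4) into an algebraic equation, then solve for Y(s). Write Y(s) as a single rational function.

Apply the Laplace transform to the equation.
Using L{y''} = s^2 Y - s·y(0) - y'(0) and L{y'} = sY - y(0), with y(0) = -2, y'(0) = -4, the left side becomes (s^2 + 3*s + 2)Y - (-2*s - 10).
The right side is L{cos(8*t)} = s/(s^2 + 64).
So (s^2 + 3*s + 2)Y = s/(s^2 + 64) + (-2*s - 10).
Isolate Y and clear denominators.

Y(s) = (-2*s^3 - 10*s^2 - 127*s - 640)/(s^4 + 3*s^3 + 66*s^2 + 192*s + 128)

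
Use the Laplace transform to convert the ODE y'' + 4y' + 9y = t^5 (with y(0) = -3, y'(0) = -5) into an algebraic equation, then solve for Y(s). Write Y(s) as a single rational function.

Apply the Laplace transform to the equation.
The derivative rules (L{y''} = s^2 Y - s·y(0) - y'(0) and L{y'} = sY - y(0), with y(0) = -3, y'(0) = -5) turn the left side into (s^2 + 4*s + 9)Y - (-3*s - 17).
The right side is L{t^5} = 120/s^6.
So (s^2 + 4*s + 9)Y = 120/s^6 + (-3*s - 17).
Isolate Y and clear denominators.

Y(s) = (-3*s^7 - 17*s^6 + 120)/(s^8 + 4*s^7 + 9*s^6)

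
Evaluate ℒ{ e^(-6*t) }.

L{e^(-6t)} = 1/(s + 6).

1/(s + 6)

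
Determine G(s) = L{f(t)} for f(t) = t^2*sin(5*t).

L{sin(5t)} = 5/(s^2 + 25).
Then apply L{t^2·g(t)} = (-1)^2 d^2/ds^2[H(s)] with H(s) = 5/(s^2 + 25):
differentiating 2 times and applying the sign gives 10*(3*s^2 - 25)/(s^2 + 25)^3.

G(s) = 10*(3*s^2 - 25)/(s^2 + 25)^3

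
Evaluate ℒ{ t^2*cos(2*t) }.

2*s*(s^2 - 12)/(s^2 + 4)^3

L{cos(2t)} = s/(s^2 + 4).
Then apply L{t^2·g(t)} = (-1)^2 d^2/ds^2[G(s)] with G(s) = s/(s^2 + 4):
differentiating 2 times and applying the sign gives 2*s*(s^2 - 12)/(s^2 + 4)^3.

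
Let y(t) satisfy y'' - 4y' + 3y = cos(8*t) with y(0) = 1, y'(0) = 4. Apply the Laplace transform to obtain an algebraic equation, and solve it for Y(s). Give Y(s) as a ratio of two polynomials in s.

Laplace-transform each side.
With L{y''} = s^2 Y - s·y(0) - y'(0) and L{y'} = sY - y(0), with y(0) = 1, y'(0) = 4: the LHS transforms to (s^2 - 4*s + 3)Y - (s).
The right side is L{cos(8*t)} = s/(s^2 + 64).
So (s^2 - 4*s + 3)Y = s/(s^2 + 64) + (s).
Solve for Y(s) and write it as one ratio of polynomials.

Y(s) = (s^3 + 65*s)/(s^4 - 4*s^3 + 67*s^2 - 256*s + 192)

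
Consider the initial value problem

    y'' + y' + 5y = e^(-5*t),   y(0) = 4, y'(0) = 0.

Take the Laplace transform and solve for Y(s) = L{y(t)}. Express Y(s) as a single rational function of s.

Laplace-transform each side.
The derivative rules (L{y''} = s^2 Y - s·y(0) - y'(0) and L{y'} = sY - y(0), with y(0) = 4, y'(0) = 0) turn the left side into (s^2 + s + 5)Y - (4*s + 4).
The right side is L{e^(-5*t)} = 1/(s + 5).
So (s^2 + s + 5)Y = 1/(s + 5) + (4*s + 4).
Solve for Y(s) and write it as one ratio of polynomials.

Y(s) = (4*s^2 + 24*s + 21)/(s^3 + 6*s^2 + 10*s + 25)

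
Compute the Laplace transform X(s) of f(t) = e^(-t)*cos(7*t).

L{cos(7t)} = s/(s^2 + 49).
By the first shifting theorem, multiplying by e^(-t) replaces s with s + 1.

X(s) = (s + 1)/((s + 1)^2 + 49)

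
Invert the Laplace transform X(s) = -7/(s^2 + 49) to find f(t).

Since L{sin(7t)} = 7/(s^2 + 49), the inverse is sin(7*t), scaled by -1.

f(t) = -sin(7*t)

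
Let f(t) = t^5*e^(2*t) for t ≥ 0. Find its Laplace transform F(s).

F(s) = 120/(s - 2)^6

L{t^5} = 5!/s^6 = 120/s^6.
By the first shifting theorem, multiplying by e^(2t) replaces s with s - 2.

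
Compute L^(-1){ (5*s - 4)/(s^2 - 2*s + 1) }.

Factor the denominator: s^2 - 2*s + 1 = (s - 1)^2.
Partial fraction decomposition gives [5/(s - 1)] + [(s - 1)^(-2)].
Invert each term: 5/(s - 1) ↔ 5e^(t); 1/(s - 1)^2 ↔ t·e^(t).

t*exp(t) + 5*exp(t)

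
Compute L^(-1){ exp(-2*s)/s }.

Heaviside(t - 2)

The factor e^(-2s) signals a time shift by c = 2 (second shifting theorem).
L{1} = 1/s, so L^-1{1/s} = 1.
Hence the inverse is u(t - 2) times that function evaluated at t - 2.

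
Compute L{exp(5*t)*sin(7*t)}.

L{sin(7t)} = 7/(s^2 + 49).
By the first shifting theorem, multiplying by e^(5t) replaces s with s - 5.

7/((s - 5)^2 + 49)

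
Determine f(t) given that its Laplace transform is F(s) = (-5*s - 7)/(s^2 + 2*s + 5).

Complete the square in the denominator: s^2 + 2*s + 5 = (s + 1)^2 + 2^2.
Split the numerator to match: -5*s - 7 = -5·(s + 1) - 1·2.
Invert each term: -5·(s + 1)/((s + 1)^2 + 4) ↔ -5e^(-t)cos(2t); -1·2/((s + 1)^2 + 4) ↔ -e^(-t)sin(2t).

f(t) = -exp(-t)*sin(2*t) - 5*exp(-t)*cos(2*t)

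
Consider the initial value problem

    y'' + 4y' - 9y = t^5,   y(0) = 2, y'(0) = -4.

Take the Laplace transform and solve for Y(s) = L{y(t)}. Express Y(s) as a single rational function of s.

Y(s) = (2*s^7 + 4*s^6 + 120)/(s^8 + 4*s^7 - 9*s^6)

Transform both sides with L{·}.
Using L{y''} = s^2 Y - s·y(0) - y'(0) and L{y'} = sY - y(0), with y(0) = 2, y'(0) = -4, the left side becomes (s^2 + 4*s - 9)Y - (2*s + 4).
The right side is L{t^5} = 120/s^6.
So (s^2 + 4*s - 9)Y = 120/s^6 + (2*s + 4).
Solve for Y(s) and write it as one ratio of polynomials.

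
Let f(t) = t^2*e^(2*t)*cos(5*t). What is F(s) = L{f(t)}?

F(s) = 2*(s - 2)*(s^2 - 4*s - 71)/(s^2 - 4*s + 29)^3

L{cos(5t)} = s/(s^2 + 25).
Multiplying by e^(2t) shifts s → s - 2, so L{e^(2*t)*cos(5*t)} = (s - 2)/((s - 2)^2 + 25).
Then apply L{t^2·g(t)} = (-1)^2 d^2/ds^2[G(s)] with G(s) = (s - 2)/((s - 2)^2 + 25):
differentiating 2 times and applying the sign gives 2*(s - 2)*(s^2 - 4*s - 71)/(s^2 - 4*s + 29)^3.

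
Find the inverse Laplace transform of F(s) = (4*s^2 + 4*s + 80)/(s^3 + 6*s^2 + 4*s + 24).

5*sin(2*t) - cos(2*t) + 5*exp(-6*t)

Factor the denominator: s^3 + 6*s^2 + 4*s + 24 = (s + 6)*(s^2 + 4).
Partial fraction decomposition gives [5/(s + 6)] + [-s/(s^2 + 4)] + [10/(s^2 + 4)].
Invert each term: 5/(s + 6) ↔ 5e^(-6t); -1·s/(s^2 + 4) ↔ -cos(2t); 5·2/(s^2 + 4) ↔ 5sin(2t).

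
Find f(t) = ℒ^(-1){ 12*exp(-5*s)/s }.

The factor e^(-5s) signals a time shift by c = 5 (second shifting theorem).
L{12} = 12/s, so L^-1{12/s} = 12.
Hence the inverse is u(t - 5) times that function evaluated at t - 5.

f(t) = Heaviside(t - 5)*(12)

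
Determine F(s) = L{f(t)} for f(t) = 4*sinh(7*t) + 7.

F(s) = 28/(s^2 - 49) + 7/s

The transform is linear, so treat each term independently.
(4)·[L{sinh(7t)} = 7/(s^2 - 49)]; L{7} = 7/s.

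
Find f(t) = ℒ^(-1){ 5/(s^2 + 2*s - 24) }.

f(t) = exp(-t)*sinh(5*t)

Rewrite the denominator: s^2 + 2*s - 24 = (s + 1)^2 - 25.
The form in (s + 1) signals a first-shifting-theorem factor e^(-t).
Since L{sinh(5t)} = 5/(s^2 - 25), the inverse is exp(-t)*sinh(5*t).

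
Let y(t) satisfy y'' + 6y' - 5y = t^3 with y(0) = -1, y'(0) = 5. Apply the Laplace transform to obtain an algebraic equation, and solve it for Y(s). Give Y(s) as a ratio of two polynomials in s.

Y(s) = (-s^5 - s^4 + 6)/(s^6 + 6*s^5 - 5*s^4)

Take the Laplace transform of both sides.
Using L{y''} = s^2 Y - s·y(0) - y'(0) and L{y'} = sY - y(0), with y(0) = -1, y'(0) = 5, the left side becomes (s^2 + 6*s - 5)Y - (-s - 1).
The right side is L{t^3} = 6/s^4.
So (s^2 + 6*s - 5)Y = 6/s^4 + (-s - 1).
Solve for Y(s) and write it as one ratio of polynomials.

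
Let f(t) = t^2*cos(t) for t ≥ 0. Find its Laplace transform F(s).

F(s) = 2*s*(s^2 - 3)/(s^2 + 1)^3

L{cos(t)} = s/(s^2 + 1).
Then apply L{t^2·g(t)} = (-1)^2 d^2/ds^2[G(s)] with G(s) = s/(s^2 + 1):
differentiating 2 times and applying the sign gives 2*s*(s^2 - 3)/(s^2 + 1)^3.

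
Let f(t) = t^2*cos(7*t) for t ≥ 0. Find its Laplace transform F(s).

L{cos(7t)} = s/(s^2 + 49).
Then apply L{t^2·g(t)} = (-1)^2 d^2/ds^2[G(s)] with G(s) = s/(s^2 + 49):
differentiating 2 times and applying the sign gives 2*s*(s^2 - 147)/(s^2 + 49)^3.

F(s) = 2*s*(s^2 - 147)/(s^2 + 49)^3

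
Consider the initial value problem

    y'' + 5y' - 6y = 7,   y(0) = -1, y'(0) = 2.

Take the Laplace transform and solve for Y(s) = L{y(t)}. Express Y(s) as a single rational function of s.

Laplace-transform each side.
The derivative rules (L{y''} = s^2 Y - s·y(0) - y'(0) and L{y'} = sY - y(0), with y(0) = -1, y'(0) = 2) turn the left side into (s^2 + 5*s - 6)Y - (-s - 3).
The right side is L{7} = 7/s.
So (s^2 + 5*s - 6)Y = 7/s + (-s - 3).
Isolate Y and clear denominators.

Y(s) = (-s^2 - 3*s + 7)/(s^3 + 5*s^2 - 6*s)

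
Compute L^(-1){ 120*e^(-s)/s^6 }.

Heaviside(t - 1)*((t - 1)^5)

The factor e^(-s) signals a time shift by c = 1 (second shifting theorem).
L{t^5} = 5!/s^6 = 120/s^6, so L^-1{120/s^6} = t^5.
Hence the inverse is u(t - 1) times that function evaluated at t - 1.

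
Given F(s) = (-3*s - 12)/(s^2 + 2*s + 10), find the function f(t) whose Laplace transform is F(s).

f(t) = -3*exp(-t)*sin(3*t) - 3*exp(-t)*cos(3*t)

Complete the square in the denominator: s^2 + 2*s + 10 = (s + 1)^2 + 3^2.
Split the numerator to match: -3*s - 12 = -3·(s + 1) - 3·3.
Invert each term: -3·(s + 1)/((s + 1)^2 + 9) ↔ -3e^(-t)cos(3t); -3·3/((s + 1)^2 + 9) ↔ -3e^(-t)sin(3t).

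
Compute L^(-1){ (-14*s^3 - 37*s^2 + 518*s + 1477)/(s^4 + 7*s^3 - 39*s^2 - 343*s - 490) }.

-exp(7*t) - 3*exp(-2*t) - 4*exp(-5*t) - 6*exp(-7*t)

Factor the denominator: s^4 + 7*s^3 - 39*s^2 - 343*s - 490 = (s - 7)*(s + 2)*(s + 5)*(s + 7).
Partial fraction decomposition gives [-1/(s - 7)] + [-6/(s + 7)] + [-3/(s + 2)] + [-4/(s + 5)].
Invert each term: -1/(s - 7) ↔ -e^(7t); -6/(s + 7) ↔ -6e^(-7t); -3/(s + 2) ↔ -3e^(-2t); -4/(s + 5) ↔ -4e^(-5t).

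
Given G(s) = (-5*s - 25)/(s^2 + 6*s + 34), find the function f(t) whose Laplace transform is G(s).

Complete the square in the denominator: s^2 + 6*s + 34 = (s + 3)^2 + 5^2.
Split the numerator to match: -5*s - 25 = -5·(s + 3) - 2·5.
Invert each term: -5·(s + 3)/((s + 3)^2 + 25) ↔ -5e^(-3t)cos(5t); -2·5/((s + 3)^2 + 25) ↔ -2e^(-3t)sin(5t).

f(t) = -2*exp(-3*t)*sin(5*t) - 5*exp(-3*t)*cos(5*t)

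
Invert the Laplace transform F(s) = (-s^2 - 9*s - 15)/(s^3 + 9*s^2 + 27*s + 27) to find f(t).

f(t) = 3*t^2*exp(-3*t)/2 - 3*t*exp(-3*t) - exp(-3*t)

Factor the denominator: s^3 + 9*s^2 + 27*s + 27 = (s + 3)^3.
Partial fraction decomposition gives [-1/(s + 3)] + [-3/(s + 3)^2] + [3/(s + 3)^3].
Invert each term: -1/(s + 3) ↔ -e^(-3t); -3/(s + 3)^2 ↔ -3t·e^(-3t); 3/(s + 3)^3 ↔ (3/2)t^2·e^(-3t).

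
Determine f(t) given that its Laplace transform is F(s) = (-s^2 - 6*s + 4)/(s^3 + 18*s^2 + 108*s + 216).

f(t) = 2*t^2*exp(-6*t) + 6*t*exp(-6*t) - exp(-6*t)

Factor the denominator: s^3 + 18*s^2 + 108*s + 216 = (s + 6)^3.
Partial fraction decomposition gives [-1/(s + 6)] + [6/(s + 6)^2] + [4/(s + 6)^3].
Invert each term: -1/(s + 6) ↔ -e^(-6t); 6/(s + 6)^2 ↔ 6t·e^(-6t); 4/(s + 6)^3 ↔ (2)t^2·e^(-6t).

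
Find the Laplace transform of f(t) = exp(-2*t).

1/(s + 2)

L{1} = 1/s.
By the first shifting theorem, multiplying by e^(-2t) replaces s with s + 2.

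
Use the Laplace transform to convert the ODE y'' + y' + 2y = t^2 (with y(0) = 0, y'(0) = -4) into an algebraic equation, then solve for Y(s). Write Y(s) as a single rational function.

Apply the Laplace transform to the equation.
The derivative rules (L{y''} = s^2 Y - s·y(0) - y'(0) and L{y'} = sY - y(0), with y(0) = 0, y'(0) = -4) turn the left side into (s^2 + s + 2)Y - (-4).
The right side is L{t^2} = 2/s^3.
So (s^2 + s + 2)Y = 2/s^3 + (-4).
Isolate Y and clear denominators.

Y(s) = (-4*s^3 + 2)/(s^5 + s^4 + 2*s^3)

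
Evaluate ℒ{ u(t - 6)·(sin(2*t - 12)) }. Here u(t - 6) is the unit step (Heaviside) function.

By the second shifting theorem, L{u(t - c)·g(t - c)} = e^(-cs)·H(s) with c = 6 and H(s) = L{g(t)}.
L{sin(2t)} = 2/(s^2 + 4).

2*exp(-6*s)/(s^2 + 4)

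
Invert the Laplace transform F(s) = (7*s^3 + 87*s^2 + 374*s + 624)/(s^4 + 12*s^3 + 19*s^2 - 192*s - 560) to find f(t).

Factor the denominator: s^4 + 12*s^3 + 19*s^2 - 192*s - 560 = (s - 4)*(s + 4)*(s + 5)*(s + 7).
Partial fraction decomposition gives [3/(s + 5)] + [-3/(s + 4)] + [5/(s - 4)] + [2/(s + 7)].
Invert each term: 3/(s + 5) ↔ 3e^(-5t); -3/(s + 4) ↔ -3e^(-4t); 5/(s - 4) ↔ 5e^(4t); 2/(s + 7) ↔ 2e^(-7t).

f(t) = 5*exp(4*t) - 3*exp(-4*t) + 3*exp(-5*t) + 2*exp(-7*t)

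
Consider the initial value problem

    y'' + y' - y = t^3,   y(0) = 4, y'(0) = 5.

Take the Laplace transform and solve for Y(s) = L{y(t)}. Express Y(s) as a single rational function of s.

Y(s) = (4*s^5 + 9*s^4 + 6)/(s^6 + s^5 - s^4)

Take the Laplace transform of both sides.
The derivative rules (L{y''} = s^2 Y - s·y(0) - y'(0) and L{y'} = sY - y(0), with y(0) = 4, y'(0) = 5) turn the left side into (s^2 + s - 1)Y - (4*s + 9).
The right side is L{t^3} = 6/s^4.
So (s^2 + s - 1)Y = 6/s^4 + (4*s + 9).
Isolate Y and clear denominators.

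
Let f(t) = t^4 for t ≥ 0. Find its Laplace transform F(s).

L{t^4} = 4!/s^5 = 24/s^5.

F(s) = 24/s^5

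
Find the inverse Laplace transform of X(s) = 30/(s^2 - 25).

6*sinh(5*t)

Since L{sinh(5t)} = 5/(s^2 - 25), the inverse is sinh(5*t), scaled by 6.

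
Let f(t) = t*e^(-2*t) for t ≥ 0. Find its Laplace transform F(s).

L{e^(-2t)} = 1/(s + 2).
Then apply L{t·g(t)} = -d/ds[G(s)] with G(s) = 1/(s + 2):
differentiating 1 time and applying the sign gives (s + 2)^(-2).

F(s) = (s + 2)^(-2)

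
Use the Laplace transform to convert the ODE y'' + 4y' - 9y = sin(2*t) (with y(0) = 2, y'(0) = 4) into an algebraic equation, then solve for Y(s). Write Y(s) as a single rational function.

Y(s) = (2*s^3 + 12*s^2 + 8*s + 50)/(s^4 + 4*s^3 - 5*s^2 + 16*s - 36)

Apply the Laplace transform to the equation.
Using L{y''} = s^2 Y - s·y(0) - y'(0) and L{y'} = sY - y(0), with y(0) = 2, y'(0) = 4, the left side becomes (s^2 + 4*s - 9)Y - (2*s + 12).
The right side is L{sin(2*t)} = 2/(s^2 + 4).
So (s^2 + 4*s - 9)Y = 2/(s^2 + 4) + (2*s + 12).
Divide through and combine into a single rational function.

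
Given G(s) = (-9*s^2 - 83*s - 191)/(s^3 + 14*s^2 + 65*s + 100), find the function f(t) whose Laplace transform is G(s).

Factor the denominator: s^3 + 14*s^2 + 65*s + 100 = (s + 4)*(s + 5)^2.
Partial fraction decomposition gives [-6/(s + 5)] + [(s + 5)^(-2)] + [-3/(s + 4)].
Invert each term: -6/(s + 5) ↔ -6e^(-5t); 1/(s + 5)^2 ↔ t·e^(-5t); -3/(s + 4) ↔ -3e^(-4t).

f(t) = t*exp(-5*t) - 3*exp(-4*t) - 6*exp(-5*t)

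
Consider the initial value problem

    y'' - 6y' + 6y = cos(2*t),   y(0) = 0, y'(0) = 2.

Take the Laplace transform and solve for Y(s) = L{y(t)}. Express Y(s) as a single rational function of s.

Take the Laplace transform of both sides.
The derivative rules (L{y''} = s^2 Y - s·y(0) - y'(0) and L{y'} = sY - y(0), with y(0) = 0, y'(0) = 2) turn the left side into (s^2 - 6*s + 6)Y - (2).
The right side is L{cos(2*t)} = s/(s^2 + 4).
So (s^2 - 6*s + 6)Y = s/(s^2 + 4) + (2).
Isolate Y and clear denominators.

Y(s) = (2*s^2 + s + 8)/(s^4 - 6*s^3 + 10*s^2 - 24*s + 24)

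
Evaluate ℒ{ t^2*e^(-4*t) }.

L{e^(-4t)} = 1/(s + 4).
Then apply L{t^2·g(t)} = (-1)^2 d^2/ds^2[G(s)] with G(s) = 1/(s + 4):
differentiating 2 times and applying the sign gives 2/(s + 4)^3.

2/(s + 4)^3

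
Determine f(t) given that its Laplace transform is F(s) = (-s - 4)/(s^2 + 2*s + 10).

f(t) = -exp(-t)*sin(3*t) - exp(-t)*cos(3*t)

Complete the square in the denominator: s^2 + 2*s + 10 = (s + 1)^2 + 3^2.
Split the numerator to match: -s - 4 = -1·(s + 1) - 1·3.
Invert each term: -1·(s + 1)/((s + 1)^2 + 9) ↔ -e^(-t)cos(3t); -1·3/((s + 1)^2 + 9) ↔ -e^(-t)sin(3t).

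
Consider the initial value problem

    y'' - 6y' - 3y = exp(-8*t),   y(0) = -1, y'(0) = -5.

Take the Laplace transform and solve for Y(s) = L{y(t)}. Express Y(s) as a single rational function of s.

Y(s) = (-s^2 - 7*s + 9)/(s^3 + 2*s^2 - 51*s - 24)

Apply the Laplace transform to the equation.
The derivative rules (L{y''} = s^2 Y - s·y(0) - y'(0) and L{y'} = sY - y(0), with y(0) = -1, y'(0) = -5) turn the left side into (s^2 - 6*s - 3)Y - (-s + 1).
The right side is L{exp(-8*t)} = 1/(s + 8).
So (s^2 - 6*s - 3)Y = 1/(s + 8) + (-s + 1).
Isolate Y and clear denominators.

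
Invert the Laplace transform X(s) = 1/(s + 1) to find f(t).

Since L{e^(-t)} = 1/(s + 1), the inverse is exp(-t).

f(t) = exp(-t)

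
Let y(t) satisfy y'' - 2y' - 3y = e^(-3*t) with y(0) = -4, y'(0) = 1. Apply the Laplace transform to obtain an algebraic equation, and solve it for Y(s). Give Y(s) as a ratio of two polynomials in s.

Y(s) = (-4*s^2 - 3*s + 28)/(s^3 + s^2 - 9*s - 9)

Take the Laplace transform of both sides.
With L{y''} = s^2 Y - s·y(0) - y'(0) and L{y'} = sY - y(0), with y(0) = -4, y'(0) = 1: the LHS transforms to (s^2 - 2*s - 3)Y - (-4*s + 9).
The right side is L{e^(-3*t)} = 1/(s + 3).
So (s^2 - 2*s - 3)Y = 1/(s + 3) + (-4*s + 9).
Solve for Y(s) and write it as one ratio of polynomials.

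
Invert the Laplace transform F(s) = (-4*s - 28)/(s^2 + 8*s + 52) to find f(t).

f(t) = -2*exp(-4*t)*sin(6*t) - 4*exp(-4*t)*cos(6*t)

Complete the square in the denominator: s^2 + 8*s + 52 = (s + 4)^2 + 6^2.
Split the numerator to match: -4*s - 28 = -4·(s + 4) - 2·6.
Invert each term: -4·(s + 4)/((s + 4)^2 + 36) ↔ -4e^(-4t)cos(6t); -2·6/((s + 4)^2 + 36) ↔ -2e^(-4t)sin(6t).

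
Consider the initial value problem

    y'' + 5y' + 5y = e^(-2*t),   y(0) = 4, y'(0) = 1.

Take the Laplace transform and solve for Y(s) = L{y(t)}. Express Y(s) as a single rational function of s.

Y(s) = (4*s^2 + 29*s + 43)/(s^3 + 7*s^2 + 15*s + 10)

Laplace-transform each side.
Using L{y''} = s^2 Y - s·y(0) - y'(0) and L{y'} = sY - y(0), with y(0) = 4, y'(0) = 1, the left side becomes (s^2 + 5*s + 5)Y - (4*s + 21).
The right side is L{e^(-2*t)} = 1/(s + 2).
So (s^2 + 5*s + 5)Y = 1/(s + 2) + (4*s + 21).
Solve for Y(s) and write it as one ratio of polynomials.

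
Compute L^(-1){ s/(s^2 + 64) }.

cos(8*t)

Since L{cos(8t)} = s/(s^2 + 64), the inverse is cos(8*t).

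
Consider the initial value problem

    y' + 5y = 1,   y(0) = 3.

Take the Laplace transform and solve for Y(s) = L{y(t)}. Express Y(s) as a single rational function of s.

Take the Laplace transform of both sides.
The derivative rules (L{y'} = sY - y(0) = sY - 3) turn the left side into (s + 5)Y - (3).
The right side is L{1} = 1/s.
So (s + 5)Y = 1/s + (3).
Solve for Y(s) and write it as one ratio of polynomials.

Y(s) = (3*s + 1)/(s^2 + 5*s)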